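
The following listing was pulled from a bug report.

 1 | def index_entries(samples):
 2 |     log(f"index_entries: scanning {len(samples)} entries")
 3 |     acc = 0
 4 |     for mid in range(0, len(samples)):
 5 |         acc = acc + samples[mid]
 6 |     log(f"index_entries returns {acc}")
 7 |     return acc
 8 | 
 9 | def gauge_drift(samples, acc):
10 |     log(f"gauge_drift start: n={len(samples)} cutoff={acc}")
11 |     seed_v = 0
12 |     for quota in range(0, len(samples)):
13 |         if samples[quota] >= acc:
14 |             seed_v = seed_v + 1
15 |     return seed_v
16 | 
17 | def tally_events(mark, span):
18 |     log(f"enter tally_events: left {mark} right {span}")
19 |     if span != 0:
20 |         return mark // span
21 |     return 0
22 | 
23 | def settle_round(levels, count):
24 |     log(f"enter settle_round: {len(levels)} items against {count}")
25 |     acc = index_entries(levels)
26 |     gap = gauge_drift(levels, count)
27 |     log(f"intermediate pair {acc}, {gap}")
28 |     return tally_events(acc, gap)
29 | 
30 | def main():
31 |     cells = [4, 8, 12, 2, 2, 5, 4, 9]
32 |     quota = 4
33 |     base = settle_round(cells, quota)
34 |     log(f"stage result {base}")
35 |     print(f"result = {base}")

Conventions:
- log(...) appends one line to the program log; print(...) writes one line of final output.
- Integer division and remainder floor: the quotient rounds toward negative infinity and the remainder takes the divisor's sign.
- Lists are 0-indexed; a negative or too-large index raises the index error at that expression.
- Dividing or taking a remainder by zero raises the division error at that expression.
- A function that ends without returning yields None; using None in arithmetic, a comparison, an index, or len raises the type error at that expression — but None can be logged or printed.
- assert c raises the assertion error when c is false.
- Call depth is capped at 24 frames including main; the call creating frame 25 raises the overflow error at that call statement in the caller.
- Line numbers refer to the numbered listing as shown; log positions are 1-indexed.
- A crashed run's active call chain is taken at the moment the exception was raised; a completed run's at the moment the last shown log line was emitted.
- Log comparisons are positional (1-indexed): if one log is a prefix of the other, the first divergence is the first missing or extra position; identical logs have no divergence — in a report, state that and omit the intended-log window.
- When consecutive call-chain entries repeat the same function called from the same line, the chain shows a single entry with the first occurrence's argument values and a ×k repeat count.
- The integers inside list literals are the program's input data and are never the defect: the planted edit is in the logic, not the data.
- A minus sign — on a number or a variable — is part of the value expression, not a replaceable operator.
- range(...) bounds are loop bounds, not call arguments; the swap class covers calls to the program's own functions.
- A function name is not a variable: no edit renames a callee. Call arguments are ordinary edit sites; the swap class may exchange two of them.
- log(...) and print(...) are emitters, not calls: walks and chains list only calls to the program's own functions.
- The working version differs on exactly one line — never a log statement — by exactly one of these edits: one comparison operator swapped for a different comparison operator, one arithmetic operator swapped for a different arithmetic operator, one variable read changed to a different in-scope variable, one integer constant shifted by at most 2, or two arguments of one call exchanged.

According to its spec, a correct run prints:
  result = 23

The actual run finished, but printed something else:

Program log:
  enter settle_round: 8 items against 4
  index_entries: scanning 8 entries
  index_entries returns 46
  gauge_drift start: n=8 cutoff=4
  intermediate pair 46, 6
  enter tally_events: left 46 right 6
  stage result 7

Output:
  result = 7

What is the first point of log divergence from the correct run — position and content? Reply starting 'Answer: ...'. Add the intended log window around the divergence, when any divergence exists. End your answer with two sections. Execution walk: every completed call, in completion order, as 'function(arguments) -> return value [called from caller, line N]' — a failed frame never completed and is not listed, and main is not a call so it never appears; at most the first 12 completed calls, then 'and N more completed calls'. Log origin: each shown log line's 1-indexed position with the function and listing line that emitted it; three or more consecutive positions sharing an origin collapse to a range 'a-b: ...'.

Answer: position 5; shown 'intermediate pair 46, 6' vs intended 'intermediate pair 46, 2'.
Intended log window:
  3: index_entries returns 46
  4: gauge_drift start: n=8 cutoff=4
  5: intermediate pair 46, 2
  6: enter tally_events: left 46 right 2
Execution walk:
  index_entries([4, 8, 12, 2, 2, 5, 4, 9]) -> 46  [called from settle_round, line 25]
  gauge_drift([4, 8, 12, 2, 2, 5, 4, 9], 4) -> 6  [called from settle_round, line 26]
  tally_events(46, 6) -> 7  [called from settle_round, line 28]
  settle_round([4, 8, 12, 2, 2, 5, 4, 9], 4) -> 7  [called from main, line 33]
Log line origins:
  1 — settle_round, line 24
  2 — index_entries, line 2
  3 — index_entries, line 6
  4 — gauge_drift, line 10
  5 — settle_round, line 27
  6 — tally_events, line 18
  7 — main, line 34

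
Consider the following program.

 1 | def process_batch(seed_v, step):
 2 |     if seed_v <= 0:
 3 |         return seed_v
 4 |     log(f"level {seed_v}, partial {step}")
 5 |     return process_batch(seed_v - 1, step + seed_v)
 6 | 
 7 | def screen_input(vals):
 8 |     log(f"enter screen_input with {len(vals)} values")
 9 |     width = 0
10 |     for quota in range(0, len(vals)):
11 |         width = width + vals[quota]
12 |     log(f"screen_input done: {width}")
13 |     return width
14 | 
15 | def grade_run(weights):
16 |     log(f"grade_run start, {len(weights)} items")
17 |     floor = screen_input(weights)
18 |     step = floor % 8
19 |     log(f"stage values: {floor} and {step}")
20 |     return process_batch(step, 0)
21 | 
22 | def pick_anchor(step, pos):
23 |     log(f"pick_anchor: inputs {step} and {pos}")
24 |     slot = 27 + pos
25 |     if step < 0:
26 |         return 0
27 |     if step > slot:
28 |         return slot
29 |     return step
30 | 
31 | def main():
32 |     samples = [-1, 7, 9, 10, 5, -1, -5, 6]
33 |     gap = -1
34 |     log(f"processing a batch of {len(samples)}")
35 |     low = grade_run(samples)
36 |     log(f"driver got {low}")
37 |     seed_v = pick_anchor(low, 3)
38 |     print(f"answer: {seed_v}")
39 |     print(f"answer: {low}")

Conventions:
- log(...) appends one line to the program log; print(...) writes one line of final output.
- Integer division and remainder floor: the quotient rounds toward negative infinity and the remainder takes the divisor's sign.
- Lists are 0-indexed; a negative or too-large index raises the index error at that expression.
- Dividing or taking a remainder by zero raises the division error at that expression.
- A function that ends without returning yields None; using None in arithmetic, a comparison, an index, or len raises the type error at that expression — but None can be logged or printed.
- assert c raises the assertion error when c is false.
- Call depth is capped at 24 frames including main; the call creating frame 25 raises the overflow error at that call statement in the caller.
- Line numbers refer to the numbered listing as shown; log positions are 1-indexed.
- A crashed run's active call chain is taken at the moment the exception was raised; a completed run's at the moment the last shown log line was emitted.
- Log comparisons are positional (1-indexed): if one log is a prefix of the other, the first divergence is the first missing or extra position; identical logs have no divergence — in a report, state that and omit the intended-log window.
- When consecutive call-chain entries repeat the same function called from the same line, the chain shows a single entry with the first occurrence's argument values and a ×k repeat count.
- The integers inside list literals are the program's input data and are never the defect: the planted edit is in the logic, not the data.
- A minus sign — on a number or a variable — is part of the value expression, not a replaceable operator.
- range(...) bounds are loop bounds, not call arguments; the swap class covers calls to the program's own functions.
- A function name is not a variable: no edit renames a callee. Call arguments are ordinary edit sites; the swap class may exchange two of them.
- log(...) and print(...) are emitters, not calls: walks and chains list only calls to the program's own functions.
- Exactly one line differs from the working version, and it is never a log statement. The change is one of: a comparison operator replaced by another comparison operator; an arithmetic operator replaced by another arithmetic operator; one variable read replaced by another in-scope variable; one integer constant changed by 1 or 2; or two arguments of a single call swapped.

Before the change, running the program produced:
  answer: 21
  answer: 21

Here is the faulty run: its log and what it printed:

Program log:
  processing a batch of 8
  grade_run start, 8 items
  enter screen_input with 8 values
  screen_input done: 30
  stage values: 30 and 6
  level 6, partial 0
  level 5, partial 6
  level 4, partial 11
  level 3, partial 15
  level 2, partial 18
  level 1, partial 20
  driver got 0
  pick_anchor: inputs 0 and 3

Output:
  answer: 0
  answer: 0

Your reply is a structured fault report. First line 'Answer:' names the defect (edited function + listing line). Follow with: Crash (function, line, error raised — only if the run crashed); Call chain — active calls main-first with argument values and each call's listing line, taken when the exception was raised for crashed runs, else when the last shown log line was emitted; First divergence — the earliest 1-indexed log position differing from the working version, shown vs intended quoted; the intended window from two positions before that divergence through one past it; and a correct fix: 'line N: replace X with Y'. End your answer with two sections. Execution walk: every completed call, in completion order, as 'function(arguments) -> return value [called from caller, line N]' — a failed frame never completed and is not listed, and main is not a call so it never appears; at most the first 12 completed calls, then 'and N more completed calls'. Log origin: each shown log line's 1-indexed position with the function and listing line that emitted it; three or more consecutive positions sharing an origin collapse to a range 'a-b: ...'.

Answer: the defect is in process_batch at line 3.
The tell: The earliest visible damage is log position 12 — 'driver got 0' rather than the intended 'driver got 21'.
Call chain: main -> pick_anchor(0, 3) (called at line 37).
First divergence: position 12 — the shown line 'driver got 0' should read 'driver got 21'.
Intended log window:
  10: level 2, partial 18
  11: level 1, partial 20
  12: driver got 21
  13: pick_anchor: inputs 21 and 3
Execution walk:
  screen_input([-1, 7, 9, 10, 5, -1, -5, 6]) -> 30  [called from grade_run, line 17]
  process_batch(0, 21) -> 0  [called from process_batch, line 5]
  process_batch(1, 20) -> 0  [called from process_batch, line 5]
  process_batch(2, 18) -> 0  [called from process_batch, line 5]
  process_batch(3, 15) -> 0  [called from process_batch, line 5]
  process_batch(4, 11) -> 0  [called from process_batch, line 5]
  process_batch(5, 6) -> 0  [called from process_batch, line 5]
  process_batch(6, 0) -> 0  [called from grade_run, line 20]
  grade_run([-1, 7, 9, 10, 5, -1, -5, 6]) -> 0  [called from main, line 35]
  pick_anchor(0, 3) -> 0  [called from main, line 37]
Log origin:
  1: from main, line 34
  2: from grade_run, line 16
  3: from screen_input, line 8
  4: from screen_input, line 12
  5: from grade_run, line 19
  6-11: from process_batch, line 4
  12: from main, line 36
  13: from pick_anchor, line 23
A correct fix: line 3: replace `seed_v` with `step`.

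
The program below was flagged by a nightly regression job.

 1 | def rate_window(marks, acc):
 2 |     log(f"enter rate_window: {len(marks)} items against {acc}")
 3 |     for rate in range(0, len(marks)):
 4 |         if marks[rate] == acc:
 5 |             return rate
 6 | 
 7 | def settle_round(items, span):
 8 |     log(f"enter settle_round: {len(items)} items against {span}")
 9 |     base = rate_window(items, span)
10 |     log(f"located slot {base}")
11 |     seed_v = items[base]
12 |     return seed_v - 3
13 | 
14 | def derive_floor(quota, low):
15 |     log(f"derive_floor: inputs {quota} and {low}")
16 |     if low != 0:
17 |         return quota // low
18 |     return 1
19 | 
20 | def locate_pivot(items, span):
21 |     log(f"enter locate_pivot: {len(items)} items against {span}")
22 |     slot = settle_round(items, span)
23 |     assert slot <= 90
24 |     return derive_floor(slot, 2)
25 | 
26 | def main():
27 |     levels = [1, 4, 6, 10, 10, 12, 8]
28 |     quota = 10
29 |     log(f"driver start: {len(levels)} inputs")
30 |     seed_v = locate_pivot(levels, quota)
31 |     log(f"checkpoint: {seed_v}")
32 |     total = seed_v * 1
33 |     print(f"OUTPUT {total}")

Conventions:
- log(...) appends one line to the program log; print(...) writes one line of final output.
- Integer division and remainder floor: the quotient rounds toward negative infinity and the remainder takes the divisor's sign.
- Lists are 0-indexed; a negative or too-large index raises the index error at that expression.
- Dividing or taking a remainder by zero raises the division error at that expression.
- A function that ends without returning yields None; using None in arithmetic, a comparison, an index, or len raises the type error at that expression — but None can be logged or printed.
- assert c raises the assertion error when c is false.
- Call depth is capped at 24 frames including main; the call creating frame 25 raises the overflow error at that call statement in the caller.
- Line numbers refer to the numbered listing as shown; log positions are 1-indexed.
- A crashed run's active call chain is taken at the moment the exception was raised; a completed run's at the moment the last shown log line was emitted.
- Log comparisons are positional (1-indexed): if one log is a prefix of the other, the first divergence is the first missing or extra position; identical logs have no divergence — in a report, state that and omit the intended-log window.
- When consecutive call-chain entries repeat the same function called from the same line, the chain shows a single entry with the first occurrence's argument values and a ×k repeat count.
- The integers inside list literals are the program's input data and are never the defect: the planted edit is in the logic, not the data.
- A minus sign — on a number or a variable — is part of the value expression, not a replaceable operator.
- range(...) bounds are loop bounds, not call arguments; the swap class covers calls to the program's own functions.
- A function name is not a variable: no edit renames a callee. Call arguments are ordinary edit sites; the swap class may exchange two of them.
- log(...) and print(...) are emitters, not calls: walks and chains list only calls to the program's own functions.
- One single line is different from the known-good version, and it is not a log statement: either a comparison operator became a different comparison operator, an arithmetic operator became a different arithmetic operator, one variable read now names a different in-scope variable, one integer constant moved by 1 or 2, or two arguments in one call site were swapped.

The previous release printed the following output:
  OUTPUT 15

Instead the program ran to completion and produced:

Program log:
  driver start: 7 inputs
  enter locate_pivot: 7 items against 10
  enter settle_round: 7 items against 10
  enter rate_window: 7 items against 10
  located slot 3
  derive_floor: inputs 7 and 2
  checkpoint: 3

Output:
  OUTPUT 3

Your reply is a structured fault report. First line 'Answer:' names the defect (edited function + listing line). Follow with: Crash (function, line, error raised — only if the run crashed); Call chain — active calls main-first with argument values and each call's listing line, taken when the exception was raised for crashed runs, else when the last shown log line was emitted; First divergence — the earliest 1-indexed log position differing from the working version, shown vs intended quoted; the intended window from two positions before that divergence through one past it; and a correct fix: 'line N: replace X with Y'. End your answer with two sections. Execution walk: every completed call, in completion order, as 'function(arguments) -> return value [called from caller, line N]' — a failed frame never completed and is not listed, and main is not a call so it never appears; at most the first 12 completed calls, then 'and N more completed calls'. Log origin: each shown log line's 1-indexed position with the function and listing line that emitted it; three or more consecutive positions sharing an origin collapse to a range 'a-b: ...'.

Answer: the defect is in settle_round at line 12.
Key observation: The log first diverges at position 6: the faulty run prints 'derive_floor: inputs 7 and 2' where the working version prints 'derive_floor: inputs 30 and 2'.
Call chain: main.
First divergence: position 6 — shown 'derive_floor: inputs 7 and 2', intended 'derive_floor: inputs 30 and 2'.
Intended log window:
  4: enter rate_window: 7 items against 10
  5: located slot 3
  6: derive_floor: inputs 30 and 2
  7: checkpoint: 15
Execution walk:
  rate_window([1, 4, 6, 10, 10, 12, 8], 10) -> 3  [called from settle_round, line 9]
  settle_round([1, 4, 6, 10, 10, 12, 8], 10) -> 7  [called from locate_pivot, line 22]
  derive_floor(7, 2) -> 3  [called from locate_pivot, line 24]
  locate_pivot([1, 4, 6, 10, 10, 12, 8], 10) -> 3  [called from main, line 30]
Log origin:
  1 — main, line 29
  2 — locate_pivot, line 21
  3 — settle_round, line 8
  4 — rate_window, line 2
  5 — settle_round, line 10
  6 — derive_floor, line 15
  7 — main, line 31
A correct fix: line 12: replace `-` with `*`.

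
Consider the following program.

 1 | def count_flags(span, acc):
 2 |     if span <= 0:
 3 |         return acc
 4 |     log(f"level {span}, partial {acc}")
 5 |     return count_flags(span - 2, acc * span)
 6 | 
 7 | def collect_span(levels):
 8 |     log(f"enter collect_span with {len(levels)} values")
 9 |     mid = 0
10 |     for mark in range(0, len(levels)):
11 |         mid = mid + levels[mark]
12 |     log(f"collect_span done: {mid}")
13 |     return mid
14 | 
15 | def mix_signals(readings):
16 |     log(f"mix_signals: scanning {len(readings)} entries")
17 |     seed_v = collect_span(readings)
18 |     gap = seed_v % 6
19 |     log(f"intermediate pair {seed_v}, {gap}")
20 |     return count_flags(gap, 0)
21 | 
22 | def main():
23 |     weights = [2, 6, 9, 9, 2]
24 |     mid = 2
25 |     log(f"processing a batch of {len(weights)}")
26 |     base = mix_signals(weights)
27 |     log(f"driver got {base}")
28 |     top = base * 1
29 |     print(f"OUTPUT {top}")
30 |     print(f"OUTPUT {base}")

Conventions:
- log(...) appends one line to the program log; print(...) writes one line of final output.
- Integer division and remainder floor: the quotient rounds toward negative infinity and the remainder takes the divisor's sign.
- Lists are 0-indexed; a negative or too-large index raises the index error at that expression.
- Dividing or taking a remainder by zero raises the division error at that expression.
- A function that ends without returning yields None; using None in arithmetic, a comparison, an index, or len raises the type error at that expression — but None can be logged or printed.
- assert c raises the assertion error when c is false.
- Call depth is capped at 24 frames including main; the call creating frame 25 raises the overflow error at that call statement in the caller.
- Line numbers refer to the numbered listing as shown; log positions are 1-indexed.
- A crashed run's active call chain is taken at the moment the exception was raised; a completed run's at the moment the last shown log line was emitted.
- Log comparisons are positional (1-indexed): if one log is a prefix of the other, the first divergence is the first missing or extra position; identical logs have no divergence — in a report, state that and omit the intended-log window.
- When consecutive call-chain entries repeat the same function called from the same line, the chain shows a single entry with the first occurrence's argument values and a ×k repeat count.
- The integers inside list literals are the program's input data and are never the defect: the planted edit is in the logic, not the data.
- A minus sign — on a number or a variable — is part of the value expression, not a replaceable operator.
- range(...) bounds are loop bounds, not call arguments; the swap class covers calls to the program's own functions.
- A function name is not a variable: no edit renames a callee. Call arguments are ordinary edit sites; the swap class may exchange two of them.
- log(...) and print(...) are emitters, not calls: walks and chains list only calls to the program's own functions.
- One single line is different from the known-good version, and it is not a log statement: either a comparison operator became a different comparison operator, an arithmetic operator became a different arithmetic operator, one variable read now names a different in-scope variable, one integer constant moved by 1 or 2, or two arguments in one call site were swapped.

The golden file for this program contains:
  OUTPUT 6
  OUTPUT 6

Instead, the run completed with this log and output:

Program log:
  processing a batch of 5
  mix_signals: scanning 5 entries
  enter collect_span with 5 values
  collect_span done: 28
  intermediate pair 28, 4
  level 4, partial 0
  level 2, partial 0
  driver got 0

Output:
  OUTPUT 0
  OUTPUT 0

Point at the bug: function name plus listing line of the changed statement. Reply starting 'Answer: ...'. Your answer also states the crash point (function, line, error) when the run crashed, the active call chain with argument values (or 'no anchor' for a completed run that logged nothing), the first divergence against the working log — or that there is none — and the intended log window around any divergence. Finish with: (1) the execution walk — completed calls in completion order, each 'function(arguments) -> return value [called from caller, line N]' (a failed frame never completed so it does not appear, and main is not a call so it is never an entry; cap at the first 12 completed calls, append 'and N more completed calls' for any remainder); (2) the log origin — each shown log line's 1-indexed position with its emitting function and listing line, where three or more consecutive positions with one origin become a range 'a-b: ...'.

Answer: the defect is in count_flags at line 5.
Key observation: Everything matches until log position 7, which reads 'level 2, partial 0' in place of 'level 2, partial 4'.
Call chain: main.
First divergence: position 7 — the shown line 'level 2, partial 0' should read 'level 2, partial 4'.
Intended log window:
  5: intermediate pair 28, 4
  6: level 4, partial 0
  7: level 2, partial 4
  8: driver got 6
Execution walk:
  collect_span([2, 6, 9, 9, 2]) -> 28  [called from mix_signals, line 17]
  count_flags(0, 0) -> 0  [called from count_flags, line 5]
  count_flags(2, 0) -> 0  [called from count_flags, line 5]
  count_flags(4, 0) -> 0  [called from mix_signals, line 20]
  mix_signals([2, 6, 9, 9, 2]) -> 0  [called from main, line 26]
Origin of each log line:
  1: from main, line 25
  2: from mix_signals, line 16
  3: from collect_span, line 8
  4: from collect_span, line 12
  5: from mix_signals, line 19
  6: from count_flags, line 4
  7: from count_flags, line 4
  8: from main, line 27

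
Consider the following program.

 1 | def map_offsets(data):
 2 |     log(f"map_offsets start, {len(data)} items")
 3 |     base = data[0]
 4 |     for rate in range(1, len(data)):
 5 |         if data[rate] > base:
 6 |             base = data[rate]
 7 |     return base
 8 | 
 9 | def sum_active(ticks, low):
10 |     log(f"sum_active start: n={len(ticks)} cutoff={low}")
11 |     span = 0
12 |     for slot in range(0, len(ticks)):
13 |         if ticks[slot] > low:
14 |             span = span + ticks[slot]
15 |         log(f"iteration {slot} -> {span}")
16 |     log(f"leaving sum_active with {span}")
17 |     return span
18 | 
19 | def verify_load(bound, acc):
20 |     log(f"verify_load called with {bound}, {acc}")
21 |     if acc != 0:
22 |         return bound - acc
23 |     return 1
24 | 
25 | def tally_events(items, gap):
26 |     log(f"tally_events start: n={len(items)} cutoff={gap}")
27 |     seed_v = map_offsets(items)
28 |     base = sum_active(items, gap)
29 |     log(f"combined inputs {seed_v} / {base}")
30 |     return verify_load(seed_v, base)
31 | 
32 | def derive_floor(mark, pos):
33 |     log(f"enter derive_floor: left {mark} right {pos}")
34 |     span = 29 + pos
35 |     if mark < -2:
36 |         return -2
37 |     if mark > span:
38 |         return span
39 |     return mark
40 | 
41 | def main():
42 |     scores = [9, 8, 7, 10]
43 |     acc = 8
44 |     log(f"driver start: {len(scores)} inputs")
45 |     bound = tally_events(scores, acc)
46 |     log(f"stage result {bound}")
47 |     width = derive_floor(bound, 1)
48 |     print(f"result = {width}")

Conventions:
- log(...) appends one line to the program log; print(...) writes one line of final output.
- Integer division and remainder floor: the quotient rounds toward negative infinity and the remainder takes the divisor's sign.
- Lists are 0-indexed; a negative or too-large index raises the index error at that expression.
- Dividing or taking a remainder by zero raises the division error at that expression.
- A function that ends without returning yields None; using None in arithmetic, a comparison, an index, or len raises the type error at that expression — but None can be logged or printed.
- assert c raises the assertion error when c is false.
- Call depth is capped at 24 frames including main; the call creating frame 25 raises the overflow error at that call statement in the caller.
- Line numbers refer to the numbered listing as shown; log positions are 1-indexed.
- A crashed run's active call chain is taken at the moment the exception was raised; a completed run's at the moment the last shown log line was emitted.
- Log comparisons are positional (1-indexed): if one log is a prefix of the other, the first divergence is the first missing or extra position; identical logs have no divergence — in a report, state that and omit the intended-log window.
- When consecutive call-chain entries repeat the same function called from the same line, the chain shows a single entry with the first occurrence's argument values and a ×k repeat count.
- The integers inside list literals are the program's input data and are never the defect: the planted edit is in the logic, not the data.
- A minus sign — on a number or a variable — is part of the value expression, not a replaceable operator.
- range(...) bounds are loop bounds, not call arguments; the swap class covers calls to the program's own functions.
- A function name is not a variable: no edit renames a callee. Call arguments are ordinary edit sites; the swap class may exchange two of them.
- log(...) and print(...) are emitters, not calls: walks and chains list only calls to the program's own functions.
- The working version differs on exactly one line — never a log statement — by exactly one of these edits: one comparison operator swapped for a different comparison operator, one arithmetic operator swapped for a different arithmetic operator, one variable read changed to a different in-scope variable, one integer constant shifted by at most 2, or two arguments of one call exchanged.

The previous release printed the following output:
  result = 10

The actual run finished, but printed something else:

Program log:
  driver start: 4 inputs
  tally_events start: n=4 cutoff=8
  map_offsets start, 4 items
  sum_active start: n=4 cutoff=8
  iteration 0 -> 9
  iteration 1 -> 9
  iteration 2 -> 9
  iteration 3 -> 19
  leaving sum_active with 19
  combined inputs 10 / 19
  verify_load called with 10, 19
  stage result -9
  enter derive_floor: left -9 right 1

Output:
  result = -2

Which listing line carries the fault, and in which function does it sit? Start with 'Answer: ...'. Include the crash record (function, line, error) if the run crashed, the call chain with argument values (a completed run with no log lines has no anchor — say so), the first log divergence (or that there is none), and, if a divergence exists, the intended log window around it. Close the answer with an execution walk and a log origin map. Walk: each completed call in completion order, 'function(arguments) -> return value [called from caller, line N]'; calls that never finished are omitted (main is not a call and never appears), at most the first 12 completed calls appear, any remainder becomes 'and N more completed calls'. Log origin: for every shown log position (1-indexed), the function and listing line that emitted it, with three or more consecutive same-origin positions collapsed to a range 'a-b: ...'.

Answer: the defect is in verify_load at line 22.
The tell: Log line 12 is where behavior first shows: 'stage result -9' appears instead of 'stage result 10'.
Call chain: main -> derive_floor(-9, 1) (called at line 47).
First divergence: at position 12 the run shows 'stage result -9' where the working version logs 'stage result 10'.
Intended log window:
  10: combined inputs 10 / 19
  11: verify_load called with 10, 19
  12: stage result 10
  13: enter derive_floor: left 10 right 1
Execution walk:
  map_offsets([9, 8, 7, 10]) -> 10  [called from tally_events, line 27]
  sum_active([9, 8, 7, 10], 8) -> 19  [called from tally_events, line 28]
  verify_load(10, 19) -> -9  [called from tally_events, line 30]
  tally_events([9, 8, 7, 10], 8) -> -9  [called from main, line 45]
  derive_floor(-9, 1) -> -2  [called from main, line 47]
Log origins:
  1: emitted by main (line 44)
  2: emitted by tally_events (line 26)
  3: emitted by map_offsets (line 2)
  4: emitted by sum_active (line 10)
  5-8: emitted by sum_active (line 15)
  9: emitted by sum_active (line 16)
  10: emitted by tally_events (line 29)
  11: emitted by verify_load (line 20)
  12: emitted by main (line 46)
  13: emitted by derive_floor (line 33)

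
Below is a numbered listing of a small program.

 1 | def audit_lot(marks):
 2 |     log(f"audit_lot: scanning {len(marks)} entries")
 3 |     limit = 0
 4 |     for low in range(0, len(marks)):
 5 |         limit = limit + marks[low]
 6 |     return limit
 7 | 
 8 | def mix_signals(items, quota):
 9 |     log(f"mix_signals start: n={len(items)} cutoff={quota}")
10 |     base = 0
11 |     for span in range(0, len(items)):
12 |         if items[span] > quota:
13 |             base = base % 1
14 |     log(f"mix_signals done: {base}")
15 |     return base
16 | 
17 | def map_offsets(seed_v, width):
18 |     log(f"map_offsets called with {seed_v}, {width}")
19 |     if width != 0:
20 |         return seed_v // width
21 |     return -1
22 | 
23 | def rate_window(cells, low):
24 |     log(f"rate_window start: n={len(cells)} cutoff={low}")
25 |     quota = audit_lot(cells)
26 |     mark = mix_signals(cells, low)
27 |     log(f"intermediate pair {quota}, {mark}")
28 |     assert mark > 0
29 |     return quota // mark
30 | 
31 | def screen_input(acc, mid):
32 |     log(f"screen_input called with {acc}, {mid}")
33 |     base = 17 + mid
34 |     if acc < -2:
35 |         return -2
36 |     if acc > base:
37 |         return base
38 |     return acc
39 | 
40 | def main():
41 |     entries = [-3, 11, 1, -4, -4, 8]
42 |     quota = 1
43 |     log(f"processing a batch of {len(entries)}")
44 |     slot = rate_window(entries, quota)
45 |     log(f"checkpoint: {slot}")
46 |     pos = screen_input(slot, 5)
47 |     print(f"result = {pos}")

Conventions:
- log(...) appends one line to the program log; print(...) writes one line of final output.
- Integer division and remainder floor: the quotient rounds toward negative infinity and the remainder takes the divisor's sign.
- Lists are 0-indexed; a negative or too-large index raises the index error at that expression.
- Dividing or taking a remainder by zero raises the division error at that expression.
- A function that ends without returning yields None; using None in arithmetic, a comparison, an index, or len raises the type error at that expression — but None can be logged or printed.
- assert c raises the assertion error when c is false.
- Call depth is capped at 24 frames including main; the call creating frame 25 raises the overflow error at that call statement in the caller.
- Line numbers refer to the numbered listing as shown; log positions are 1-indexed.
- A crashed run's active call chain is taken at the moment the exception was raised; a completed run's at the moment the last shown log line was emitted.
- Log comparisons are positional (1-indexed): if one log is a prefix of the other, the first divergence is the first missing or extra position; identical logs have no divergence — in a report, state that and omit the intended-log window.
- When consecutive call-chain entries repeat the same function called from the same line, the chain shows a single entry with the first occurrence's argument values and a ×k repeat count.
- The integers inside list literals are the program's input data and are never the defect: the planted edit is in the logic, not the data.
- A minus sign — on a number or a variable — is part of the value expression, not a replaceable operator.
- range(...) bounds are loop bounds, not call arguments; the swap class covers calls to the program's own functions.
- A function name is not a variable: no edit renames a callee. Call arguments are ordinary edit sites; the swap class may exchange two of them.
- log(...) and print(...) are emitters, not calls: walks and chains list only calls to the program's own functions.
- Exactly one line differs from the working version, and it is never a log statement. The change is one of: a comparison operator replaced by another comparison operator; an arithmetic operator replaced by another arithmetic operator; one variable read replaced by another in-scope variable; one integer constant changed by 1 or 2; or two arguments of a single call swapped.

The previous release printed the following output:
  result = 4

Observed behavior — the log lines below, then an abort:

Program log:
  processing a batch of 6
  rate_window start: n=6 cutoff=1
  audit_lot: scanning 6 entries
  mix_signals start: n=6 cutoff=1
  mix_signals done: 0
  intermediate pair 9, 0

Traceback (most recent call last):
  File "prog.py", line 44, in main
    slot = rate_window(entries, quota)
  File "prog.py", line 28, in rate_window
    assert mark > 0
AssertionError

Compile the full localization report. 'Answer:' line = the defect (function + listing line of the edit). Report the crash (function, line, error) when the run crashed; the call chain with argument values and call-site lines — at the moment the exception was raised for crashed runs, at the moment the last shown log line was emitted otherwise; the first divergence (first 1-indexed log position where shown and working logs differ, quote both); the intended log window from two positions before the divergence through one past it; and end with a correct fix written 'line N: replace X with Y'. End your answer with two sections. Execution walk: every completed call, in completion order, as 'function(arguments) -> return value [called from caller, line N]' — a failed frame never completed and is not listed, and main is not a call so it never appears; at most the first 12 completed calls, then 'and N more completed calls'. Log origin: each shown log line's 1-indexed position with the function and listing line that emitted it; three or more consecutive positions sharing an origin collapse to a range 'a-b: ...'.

Answer: the defect is in mix_signals at line 13.
Core observation: Position 5 is the first bad log line: 'mix_signals done: 0' should read 'mix_signals done: 2'.
Crash: rate_window, line 28, AssertionError.
Call chain: main -> rate_window([-3, 11, 1, -4, -4, 8], 1) (called at line 44).
First divergence: position 5 — the shown line 'mix_signals done: 0' should read 'mix_signals done: 2'.
Intended log window:
  3: audit_lot: scanning 6 entries
  4: mix_signals start: n=6 cutoff=1
  5: mix_signals done: 2
  6: intermediate pair 9, 2
Execution walk:
  audit_lot([-3, 11, 1, -4, -4, 8]) -> 9  [called from rate_window, line 25]
  mix_signals([-3, 11, 1, -4, -4, 8], 1) -> 0  [called from rate_window, line 26]
Origin of each log line:
  1: from main, line 43
  2: from rate_window, line 24
  3: from audit_lot, line 2
  4: from mix_signals, line 9
  5: from mix_signals, line 14
  6: from rate_window, line 27
A correct fix: line 13: replace `%` with `+`.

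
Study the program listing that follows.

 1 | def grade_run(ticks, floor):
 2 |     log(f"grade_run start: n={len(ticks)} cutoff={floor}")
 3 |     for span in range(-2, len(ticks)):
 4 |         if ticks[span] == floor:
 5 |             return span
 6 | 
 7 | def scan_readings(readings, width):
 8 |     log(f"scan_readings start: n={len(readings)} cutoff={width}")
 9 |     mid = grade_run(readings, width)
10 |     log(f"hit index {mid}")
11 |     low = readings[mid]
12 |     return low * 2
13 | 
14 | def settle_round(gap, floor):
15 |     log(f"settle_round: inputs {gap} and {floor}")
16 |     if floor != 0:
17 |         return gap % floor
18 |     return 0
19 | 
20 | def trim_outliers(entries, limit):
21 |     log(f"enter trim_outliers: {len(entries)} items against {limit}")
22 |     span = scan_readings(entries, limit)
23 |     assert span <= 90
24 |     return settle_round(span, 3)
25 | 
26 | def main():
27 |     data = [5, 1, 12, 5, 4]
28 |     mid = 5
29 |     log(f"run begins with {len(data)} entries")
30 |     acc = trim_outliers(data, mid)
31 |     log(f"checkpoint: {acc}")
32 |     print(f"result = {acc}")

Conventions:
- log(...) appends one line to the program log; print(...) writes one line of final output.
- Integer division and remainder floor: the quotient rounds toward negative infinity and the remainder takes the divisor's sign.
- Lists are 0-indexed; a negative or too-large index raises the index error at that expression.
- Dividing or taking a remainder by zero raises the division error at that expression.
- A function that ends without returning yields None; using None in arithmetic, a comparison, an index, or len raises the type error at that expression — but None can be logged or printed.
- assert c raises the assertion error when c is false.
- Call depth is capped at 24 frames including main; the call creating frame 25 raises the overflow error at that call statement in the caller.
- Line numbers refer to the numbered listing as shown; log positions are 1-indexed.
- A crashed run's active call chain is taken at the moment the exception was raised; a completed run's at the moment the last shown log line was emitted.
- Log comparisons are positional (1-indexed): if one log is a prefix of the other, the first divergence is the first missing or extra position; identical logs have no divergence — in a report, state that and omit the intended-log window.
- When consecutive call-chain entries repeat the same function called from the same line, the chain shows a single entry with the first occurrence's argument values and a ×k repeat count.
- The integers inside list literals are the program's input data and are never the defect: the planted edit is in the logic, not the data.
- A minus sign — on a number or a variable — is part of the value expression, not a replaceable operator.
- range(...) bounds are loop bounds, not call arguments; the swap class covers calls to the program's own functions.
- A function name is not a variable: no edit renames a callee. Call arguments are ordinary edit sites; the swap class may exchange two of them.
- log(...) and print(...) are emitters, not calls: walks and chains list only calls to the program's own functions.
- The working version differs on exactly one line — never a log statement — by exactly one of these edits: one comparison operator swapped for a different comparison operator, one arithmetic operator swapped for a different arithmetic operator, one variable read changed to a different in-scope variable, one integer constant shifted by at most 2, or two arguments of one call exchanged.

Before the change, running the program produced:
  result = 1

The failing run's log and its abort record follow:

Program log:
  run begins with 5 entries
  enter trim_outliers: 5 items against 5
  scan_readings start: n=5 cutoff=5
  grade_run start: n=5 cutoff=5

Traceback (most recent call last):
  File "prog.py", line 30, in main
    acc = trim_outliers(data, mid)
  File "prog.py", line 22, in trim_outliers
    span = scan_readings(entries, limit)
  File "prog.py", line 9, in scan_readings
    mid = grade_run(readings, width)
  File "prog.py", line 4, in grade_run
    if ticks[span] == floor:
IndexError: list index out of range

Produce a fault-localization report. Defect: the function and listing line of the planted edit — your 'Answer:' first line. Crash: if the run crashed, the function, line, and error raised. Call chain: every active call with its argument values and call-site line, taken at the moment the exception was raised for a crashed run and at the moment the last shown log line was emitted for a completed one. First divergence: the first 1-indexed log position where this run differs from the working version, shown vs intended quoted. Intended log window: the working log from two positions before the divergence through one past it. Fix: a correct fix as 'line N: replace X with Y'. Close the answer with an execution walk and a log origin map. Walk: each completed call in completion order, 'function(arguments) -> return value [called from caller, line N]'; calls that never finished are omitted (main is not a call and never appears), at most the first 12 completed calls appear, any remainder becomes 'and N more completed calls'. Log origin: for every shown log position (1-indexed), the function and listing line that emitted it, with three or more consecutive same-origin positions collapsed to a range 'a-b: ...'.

Answer: the defect is in grade_run at line 3.
Key fact: The shown log is a 4-line prefix of the intended one, whose next entry is 'hit index 0'.
Crash: grade_run, line 4, IndexError.
Call chain: main -> trim_outliers([5, 1, 12, 5, 4], 5) (called at line 30) -> scan_readings([5, 1, 12, 5, 4], 5) (called at line 22) -> grade_run([5, 1, 12, 5, 4], 5) (called at line 9).
First divergence: position 5; the shown log stops at 4 lines while the working version next logs 'hit index 0'.
Intended log window:
  3: scan_readings start: n=5 cutoff=5
  4: grade_run start: n=5 cutoff=5
  5: hit index 0
  6: settle_round: inputs 10 and 3
Execution walk:
  (no call completed)
Log origins:
  1: logged in main at line 29
  2: logged in trim_outliers at line 21
  3: logged in scan_readings at line 8
  4: logged in grade_run at line 2
A correct fix: line 3: replace `-2` with `0`.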